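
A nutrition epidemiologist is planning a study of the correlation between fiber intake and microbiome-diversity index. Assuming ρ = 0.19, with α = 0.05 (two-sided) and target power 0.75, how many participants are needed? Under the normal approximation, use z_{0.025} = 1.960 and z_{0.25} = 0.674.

Fisher's z: C = ½·ln((1+r)/(1−r)) = ½·ln(1.4691) = 0.1923.
n = ((z_{α/2} + z_β)/C)² + 3.
(1.960 + 0.674) / 0.1923 = 2.634 / 0.1923 = 13.697.
n = 13.697² + 3 = 187.62 + 3 = 190.6.
Round up.

n = 191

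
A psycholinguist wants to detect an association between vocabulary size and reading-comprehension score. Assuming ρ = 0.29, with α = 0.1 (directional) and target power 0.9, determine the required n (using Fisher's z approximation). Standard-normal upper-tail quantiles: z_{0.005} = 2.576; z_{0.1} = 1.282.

Fisher's z: C = ½·ln((1+r)/(1−r)) = ½·ln(1.8169) = 0.2986.
n = ((z_{α} + z_β)/C)² + 3.
(1.282 + 1.282) / 0.2986 = 2.564 / 0.2986 = 8.587.
n = 8.587² + 3 = 73.73 + 3 = 76.7.
Round up.

n = 77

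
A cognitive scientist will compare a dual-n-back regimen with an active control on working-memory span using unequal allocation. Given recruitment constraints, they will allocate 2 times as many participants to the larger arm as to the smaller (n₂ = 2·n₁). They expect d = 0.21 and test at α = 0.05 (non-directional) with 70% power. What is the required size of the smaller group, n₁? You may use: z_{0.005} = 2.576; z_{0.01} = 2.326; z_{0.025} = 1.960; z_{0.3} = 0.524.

With allocation ratio k = n₂/n₁ = 2, Var(x̄₁−x̄₂) = σ²(1/n₁ + 1/(k·n₁)) = σ²·(k+1)/(k·n₁).
So n₁ = (1 + 1/k)·((z_{α/2} + z_β)/d)² = 1.500 × (2.484/0.21)².
n₁ = 1.500 × 139.92 = 209.9.
Round up: n₁ = 210, giving n₂ = 2 × 210 = 420.

n₁ = 210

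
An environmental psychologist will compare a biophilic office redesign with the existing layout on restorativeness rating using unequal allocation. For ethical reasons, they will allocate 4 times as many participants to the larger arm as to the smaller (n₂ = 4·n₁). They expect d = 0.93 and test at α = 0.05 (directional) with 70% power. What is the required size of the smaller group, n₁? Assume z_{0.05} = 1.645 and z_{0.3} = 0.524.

With allocation ratio k = n₂/n₁ = 4, Var(x̄₁−x̄₂) = σ²(1/n₁ + 1/(k·n₁)) = σ²·(k+1)/(k·n₁).
So n₁ = (1 + 1/k)·((z_{α} + z_β)/d)² = 1.250 × (2.169/0.93)².
n₁ = 1.250 × 5.44 = 6.8.
Round up: n₁ = 7, giving n₂ = 4 × 7 = 28.

n₁ = 7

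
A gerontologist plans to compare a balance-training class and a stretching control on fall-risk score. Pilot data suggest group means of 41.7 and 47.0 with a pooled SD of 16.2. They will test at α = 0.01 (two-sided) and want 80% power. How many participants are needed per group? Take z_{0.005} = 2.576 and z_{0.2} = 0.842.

Cohen's d = |M₁ − M₂| / SD_pooled = |41.7 − 47.0| / 16.2 = 5.3 / 16.2 = 0.327.
For two independent groups with equal n: n = 2·((z_{α/2} + z_β) / d)².
z_{α/2} + z_β = 2.576 + 0.842 = 3.418.
n = 2 × (3.418 / 0.327)² = 2 × 10.453² = 2 × 109.26 = 218.5.
Round up to the next whole participant.

n = 219 per group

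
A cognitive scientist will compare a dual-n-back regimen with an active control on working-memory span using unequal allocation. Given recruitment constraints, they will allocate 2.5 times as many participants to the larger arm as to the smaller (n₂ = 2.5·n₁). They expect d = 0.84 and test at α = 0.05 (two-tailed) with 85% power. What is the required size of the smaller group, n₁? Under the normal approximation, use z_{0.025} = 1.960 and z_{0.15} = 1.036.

n₁ = 18

With allocation ratio k = n₂/n₁ = 2.5, Var(x̄₁−x̄₂) = σ²(1/n₁ + 1/(k·n₁)) = σ²·(k+1)/(k·n₁).
So n₁ = (1 + 1/k)·((z_{α/2} + z_β)/d)² = 1.400 × (2.996/0.84)².
n₁ = 1.400 × 12.72 = 17.8.
Round up: n₁ = 18, giving n₂ = 2.5 × 18 = 45.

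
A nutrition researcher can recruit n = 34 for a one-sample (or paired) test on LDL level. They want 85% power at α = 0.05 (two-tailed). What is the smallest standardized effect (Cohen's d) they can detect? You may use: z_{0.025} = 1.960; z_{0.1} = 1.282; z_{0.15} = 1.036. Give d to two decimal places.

For a single sample (or paired design) of n = 34: d_min = (z_{α/2} + z_β)/√n.
z-sum = 1.960 + 1.036 = 2.996.
d_min = 2.996 / √34 = 2.996 / 5.831 = 0.514.

d_min ≈ 0.51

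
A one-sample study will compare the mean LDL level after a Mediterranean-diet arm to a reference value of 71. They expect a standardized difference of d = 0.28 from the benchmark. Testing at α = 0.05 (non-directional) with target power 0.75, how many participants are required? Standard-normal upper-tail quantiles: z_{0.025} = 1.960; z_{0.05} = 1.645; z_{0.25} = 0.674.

n = 89

For a one-sample test: n = ((z_{α/2} + z_β) / d)².
z_{α/2} + z_β = 1.960 + 0.674 = 2.634.
n = (2.634 / 0.28)² = 9.407² = 88.49.
Round up.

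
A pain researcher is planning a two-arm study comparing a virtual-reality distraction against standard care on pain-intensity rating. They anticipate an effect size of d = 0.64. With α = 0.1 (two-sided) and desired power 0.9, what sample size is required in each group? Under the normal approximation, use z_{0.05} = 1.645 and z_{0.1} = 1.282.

n = 42 per group

For two independent groups with equal n: n = 2·((z_{α/2} + z_β) / d)².
z_{α/2} + z_β = 1.645 + 1.282 = 2.927.
n = 2 × (2.927 / 0.64)² = 2 × 4.573² = 2 × 20.92 = 41.8.
Round up to the next whole participant.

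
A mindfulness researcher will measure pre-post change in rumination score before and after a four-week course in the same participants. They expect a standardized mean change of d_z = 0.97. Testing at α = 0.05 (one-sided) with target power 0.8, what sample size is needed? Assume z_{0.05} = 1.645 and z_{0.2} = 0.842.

For a paired (one-sample on differences) test: n = ((z_{α} + z_β) / d)².
z_{α} + z_β = 1.645 + 0.842 = 2.487.
n = (2.487 / 0.97)² = 2.564² = 6.57.
Round up.

n = 7 pairs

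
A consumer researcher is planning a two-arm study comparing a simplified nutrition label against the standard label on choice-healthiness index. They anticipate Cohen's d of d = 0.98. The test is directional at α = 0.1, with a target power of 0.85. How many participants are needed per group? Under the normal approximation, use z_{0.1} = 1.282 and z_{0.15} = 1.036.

For two independent groups with equal n: n = 2·((z_{α} + z_β) / d)².
z_{α} + z_β = 1.282 + 1.036 = 2.318.
n = 2 × (2.318 / 0.98)² = 2 × 2.365² = 2 × 5.59 = 11.2.
Round up to the next whole participant.

n = 12 per group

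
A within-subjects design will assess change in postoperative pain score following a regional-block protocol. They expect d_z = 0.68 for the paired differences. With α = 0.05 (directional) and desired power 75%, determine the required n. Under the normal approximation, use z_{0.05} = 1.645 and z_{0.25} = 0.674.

n = 12 pairs

For a paired (one-sample on differences) test: n = ((z_{α} + z_β) / d)².
z_{α} + z_β = 1.645 + 0.674 = 2.319.
n = (2.319 / 0.68)² = 3.410² = 11.63.
Round up.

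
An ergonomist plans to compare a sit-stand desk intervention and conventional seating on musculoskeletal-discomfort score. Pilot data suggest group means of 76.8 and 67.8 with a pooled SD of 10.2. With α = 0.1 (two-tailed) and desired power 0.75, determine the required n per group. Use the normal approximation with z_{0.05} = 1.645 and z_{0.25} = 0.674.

n = 14 per group

Cohen's d = |M₁ − M₂| / SD_pooled = |76.8 − 67.8| / 10.2 = 9.0 / 10.2 = 0.882.
For two independent groups with equal n: n = 2·((z_{α/2} + z_β) / d)².
z_{α/2} + z_β = 1.645 + 0.674 = 2.319.
n = 2 × (2.319 / 0.882)² = 2 × 2.629² = 2 × 6.91 = 13.8.
Round up to the next whole participant.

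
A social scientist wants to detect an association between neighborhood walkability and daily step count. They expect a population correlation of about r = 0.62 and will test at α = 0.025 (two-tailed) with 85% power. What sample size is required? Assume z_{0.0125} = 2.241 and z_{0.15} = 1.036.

Fisher's z: C = ½·ln((1+r)/(1−r)) = ½·ln(4.2632) = 0.7250.
n = ((z_{α/2} + z_β)/C)² + 3.
(2.241 + 1.036) / 0.7250 = 3.277 / 0.7250 = 4.520.
n = 4.520² + 3 = 20.43 + 3 = 23.4.
Round up.

n = 24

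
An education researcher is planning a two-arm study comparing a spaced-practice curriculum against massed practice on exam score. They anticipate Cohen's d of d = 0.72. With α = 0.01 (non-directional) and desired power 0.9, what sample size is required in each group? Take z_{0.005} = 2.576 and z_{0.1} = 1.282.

n = 58 per group

For two independent groups with equal n: n = 2·((z_{α/2} + z_β) / d)².
z_{α/2} + z_β = 2.576 + 1.282 = 3.858.
n = 2 × (3.858 / 0.72)² = 2 × 5.358² = 2 × 28.71 = 57.4.
Round up to the next whole participant.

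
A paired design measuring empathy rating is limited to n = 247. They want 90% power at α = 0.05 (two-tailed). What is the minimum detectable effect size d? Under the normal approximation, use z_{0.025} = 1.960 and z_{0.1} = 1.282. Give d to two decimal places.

d_min ≈ 0.21

For a single sample (or paired design) of n = 247: d_min = (z_{α/2} + z_β)/√n.
z-sum = 1.960 + 1.282 = 3.242.
d_min = 3.242 / √247 = 3.242 / 15.716 = 0.206.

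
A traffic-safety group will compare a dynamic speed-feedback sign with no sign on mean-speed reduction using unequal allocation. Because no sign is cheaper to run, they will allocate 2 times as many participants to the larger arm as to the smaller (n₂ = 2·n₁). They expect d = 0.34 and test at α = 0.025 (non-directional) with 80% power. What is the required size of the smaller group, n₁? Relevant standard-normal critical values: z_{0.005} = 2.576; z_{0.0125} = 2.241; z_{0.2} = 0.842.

n₁ = 124

With allocation ratio k = n₂/n₁ = 2, Var(x̄₁−x̄₂) = σ²(1/n₁ + 1/(k·n₁)) = σ²·(k+1)/(k·n₁).
So n₁ = (1 + 1/k)·((z_{α/2} + z_β)/d)² = 1.500 × (3.083/0.34)².
n₁ = 1.500 × 82.22 = 123.3.
Round up: n₁ = 124, giving n₂ = 2 × 124 = 248.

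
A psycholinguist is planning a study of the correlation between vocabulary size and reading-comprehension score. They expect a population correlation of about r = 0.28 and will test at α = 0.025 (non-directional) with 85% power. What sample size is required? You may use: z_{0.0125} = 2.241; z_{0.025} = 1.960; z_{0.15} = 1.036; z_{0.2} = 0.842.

n = 133

Fisher's z: C = ½·ln((1+r)/(1−r)) = ½·ln(1.7778) = 0.2877.
n = ((z_{α/2} + z_β)/C)² + 3.
(2.241 + 1.036) / 0.2877 = 3.277 / 0.2877 = 11.390.
n = 11.390² + 3 = 129.74 + 3 = 132.7.
Round up.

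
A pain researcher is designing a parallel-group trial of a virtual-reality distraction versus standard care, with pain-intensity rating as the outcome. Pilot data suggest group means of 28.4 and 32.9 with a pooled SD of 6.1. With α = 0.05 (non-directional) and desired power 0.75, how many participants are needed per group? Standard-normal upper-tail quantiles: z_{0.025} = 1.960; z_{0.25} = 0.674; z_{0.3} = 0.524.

Cohen's d = |M₁ − M₂| / SD_pooled = |28.4 − 32.9| / 6.1 = 4.5 / 6.1 = 0.738.
For two independent groups with equal n: n = 2·((z_{α/2} + z_β) / d)².
z_{α/2} + z_β = 1.960 + 0.674 = 2.634.
n = 2 × (2.634 / 0.738)² = 2 × 3.569² = 2 × 12.74 = 25.5.
Round up to the next whole participant.

n = 26 per group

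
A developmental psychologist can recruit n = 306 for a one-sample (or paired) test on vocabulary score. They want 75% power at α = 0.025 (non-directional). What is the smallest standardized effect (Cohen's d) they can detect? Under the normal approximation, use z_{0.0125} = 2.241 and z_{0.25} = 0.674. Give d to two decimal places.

For a single sample (or paired design) of n = 306: d_min = (z_{α/2} + z_β)/√n.
z-sum = 2.241 + 0.674 = 2.915.
d_min = 2.915 / √306 = 2.915 / 17.493 = 0.167.

d_min ≈ 0.17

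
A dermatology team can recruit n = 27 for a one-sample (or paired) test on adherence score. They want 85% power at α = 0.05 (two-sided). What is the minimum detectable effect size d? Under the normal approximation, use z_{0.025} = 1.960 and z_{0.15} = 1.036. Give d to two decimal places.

d_min ≈ 0.58

For a single sample (or paired design) of n = 27: d_min = (z_{α/2} + z_β)/√n.
z-sum = 1.960 + 1.036 = 2.996.
d_min = 2.996 / √27 = 2.996 / 5.196 = 0.577.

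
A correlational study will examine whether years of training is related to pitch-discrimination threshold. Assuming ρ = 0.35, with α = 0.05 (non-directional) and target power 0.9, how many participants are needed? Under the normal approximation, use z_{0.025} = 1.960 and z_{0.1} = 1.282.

Fisher's z: C = ½·ln((1+r)/(1−r)) = ½·ln(2.0769) = 0.3654.
n = ((z_{α/2} + z_β)/C)² + 3.
(1.960 + 1.282) / 0.3654 = 3.242 / 0.3654 = 8.872.
n = 8.872² + 3 = 78.72 + 3 = 81.7.
Round up.

n = 82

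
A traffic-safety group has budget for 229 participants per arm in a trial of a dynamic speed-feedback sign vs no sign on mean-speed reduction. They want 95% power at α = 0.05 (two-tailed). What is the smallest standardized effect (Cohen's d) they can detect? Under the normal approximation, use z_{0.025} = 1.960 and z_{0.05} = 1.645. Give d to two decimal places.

d_min ≈ 0.34

For two independent groups of n = 229 each: d_min = (z_{α/2} + z_β)·√(2/n).
z-sum = 1.960 + 1.645 = 3.605.
d_min = 3.605 × √(2/229) = 3.605 × 0.0935 = 0.337.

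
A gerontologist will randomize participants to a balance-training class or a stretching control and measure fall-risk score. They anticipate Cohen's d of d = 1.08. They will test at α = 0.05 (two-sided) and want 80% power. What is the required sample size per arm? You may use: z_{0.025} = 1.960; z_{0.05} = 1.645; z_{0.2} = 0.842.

For two independent groups with equal n: n = 2·((z_{α/2} + z_β) / d)².
z_{α/2} + z_β = 1.960 + 0.842 = 2.802.
n = 2 × (2.802 / 1.08)² = 2 × 2.594² = 2 × 6.73 = 13.5.
Round up to the next whole participant.

n = 14 per group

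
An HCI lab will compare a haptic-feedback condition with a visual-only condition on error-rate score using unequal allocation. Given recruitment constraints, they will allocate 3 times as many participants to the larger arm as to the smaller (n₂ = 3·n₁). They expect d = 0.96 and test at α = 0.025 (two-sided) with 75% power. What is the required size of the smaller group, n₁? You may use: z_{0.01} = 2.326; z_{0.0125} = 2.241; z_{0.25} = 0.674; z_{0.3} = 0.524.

With allocation ratio k = n₂/n₁ = 3, Var(x̄₁−x̄₂) = σ²(1/n₁ + 1/(k·n₁)) = σ²·(k+1)/(k·n₁).
So n₁ = (1 + 1/k)·((z_{α/2} + z_β)/d)² = 1.333 × (2.915/0.96)².
n₁ = 1.333 × 9.22 = 12.3.
Round up: n₁ = 13, giving n₂ = 3 × 13 = 39.

n₁ = 13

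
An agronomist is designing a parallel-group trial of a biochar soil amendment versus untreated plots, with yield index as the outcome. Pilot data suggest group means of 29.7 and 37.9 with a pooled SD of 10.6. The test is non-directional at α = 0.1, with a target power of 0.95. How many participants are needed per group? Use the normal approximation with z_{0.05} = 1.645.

Cohen's d = |M₁ − M₂| / SD_pooled = |29.7 − 37.9| / 10.6 = 8.2 / 10.6 = 0.774.
For two independent groups with equal n: n = 2·((z_{α/2} + z_β) / d)².
z_{α/2} + z_β = 1.645 + 1.645 = 3.290.
n = 2 × (3.290 / 0.774)² = 2 × 4.251² = 2 × 18.07 = 36.1.
Round up to the next whole participant.

n = 37 per group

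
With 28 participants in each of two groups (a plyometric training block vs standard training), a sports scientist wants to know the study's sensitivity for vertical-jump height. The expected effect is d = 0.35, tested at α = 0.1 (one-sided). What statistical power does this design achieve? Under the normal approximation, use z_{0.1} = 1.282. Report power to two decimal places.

For two equal groups, power = Φ(d·√(n/2) − z_{α}).
d·√(n/2) = 0.35 × √(28/2) = 0.35 × 3.742 = 1.310.
z_β = 1.310 − 1.282 = 0.028.
Power = Φ(0.028) = 0.511.

power ≈ 0.51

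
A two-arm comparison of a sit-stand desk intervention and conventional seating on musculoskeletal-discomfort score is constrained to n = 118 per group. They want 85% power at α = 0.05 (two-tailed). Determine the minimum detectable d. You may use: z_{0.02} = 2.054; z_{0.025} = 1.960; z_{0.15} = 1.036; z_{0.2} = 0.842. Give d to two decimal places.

For two independent groups of n = 118 each: d_min = (z_{α/2} + z_β)·√(2/n).
z-sum = 1.960 + 1.036 = 2.996.
d_min = 2.996 × √(2/118) = 2.996 × 0.1302 = 0.390.

d_min ≈ 0.39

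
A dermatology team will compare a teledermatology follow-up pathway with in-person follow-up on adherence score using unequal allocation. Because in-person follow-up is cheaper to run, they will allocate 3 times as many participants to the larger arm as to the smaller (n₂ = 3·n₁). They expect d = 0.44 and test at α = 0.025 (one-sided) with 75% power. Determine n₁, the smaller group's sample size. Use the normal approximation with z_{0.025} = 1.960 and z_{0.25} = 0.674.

n₁ = 48

With allocation ratio k = n₂/n₁ = 3, Var(x̄₁−x̄₂) = σ²(1/n₁ + 1/(k·n₁)) = σ²·(k+1)/(k·n₁).
So n₁ = (1 + 1/k)·((z_{α} + z_β)/d)² = 1.333 × (2.634/0.44)².
n₁ = 1.333 × 35.84 = 47.8.
Round up: n₁ = 48, giving n₂ = 3 × 48 = 144.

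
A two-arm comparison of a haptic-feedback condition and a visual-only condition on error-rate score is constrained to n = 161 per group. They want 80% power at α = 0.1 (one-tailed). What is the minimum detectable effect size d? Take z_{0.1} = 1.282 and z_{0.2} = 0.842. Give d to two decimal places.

d_min ≈ 0.24

For two independent groups of n = 161 each: d_min = (z_{α} + z_β)·√(2/n).
z-sum = 1.282 + 0.842 = 2.124.
d_min = 2.124 × √(2/161) = 2.124 × 0.1115 = 0.237.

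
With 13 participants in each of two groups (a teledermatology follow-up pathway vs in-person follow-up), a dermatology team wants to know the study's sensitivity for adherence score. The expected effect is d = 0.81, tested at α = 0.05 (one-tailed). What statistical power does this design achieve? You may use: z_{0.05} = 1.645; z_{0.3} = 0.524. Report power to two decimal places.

power ≈ 0.66

For two equal groups, power = Φ(d·√(n/2) − z_{α}).
d·√(n/2) = 0.81 × √(13/2) = 0.81 × 2.550 = 2.065.
z_β = 2.065 − 1.645 = 0.420.
Power = Φ(0.420) = 0.663.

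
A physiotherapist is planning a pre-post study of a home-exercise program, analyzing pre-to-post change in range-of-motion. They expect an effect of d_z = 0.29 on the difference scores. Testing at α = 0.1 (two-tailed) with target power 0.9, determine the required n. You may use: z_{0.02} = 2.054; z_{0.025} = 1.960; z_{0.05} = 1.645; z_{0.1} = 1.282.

For a paired (one-sample on differences) test: n = ((z_{α/2} + z_β) / d)².
z_{α/2} + z_β = 1.645 + 1.282 = 2.927.
n = (2.927 / 0.29)² = 10.093² = 101.87.
Round up.

n = 102 pairs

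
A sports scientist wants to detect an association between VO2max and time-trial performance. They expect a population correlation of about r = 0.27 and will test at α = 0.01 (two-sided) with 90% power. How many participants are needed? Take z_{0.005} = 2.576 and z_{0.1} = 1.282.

n = 198

Fisher's z: C = ½·ln((1+r)/(1−r)) = ½·ln(1.7397) = 0.2769.
n = ((z_{α/2} + z_β)/C)² + 3.
(2.576 + 1.282) / 0.2769 = 3.858 / 0.2769 = 13.933.
n = 13.933² + 3 = 194.12 + 3 = 197.1.
Round up.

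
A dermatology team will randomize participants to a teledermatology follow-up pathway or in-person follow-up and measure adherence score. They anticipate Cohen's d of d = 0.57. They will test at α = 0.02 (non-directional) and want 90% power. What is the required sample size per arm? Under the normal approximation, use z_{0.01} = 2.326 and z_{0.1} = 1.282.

n = 81 per group

For two independent groups with equal n: n = 2·((z_{α/2} + z_β) / d)².
z_{α/2} + z_β = 2.326 + 1.282 = 3.608.
n = 2 × (3.608 / 0.57)² = 2 × 6.330² = 2 × 40.07 = 80.1.
Round up to the next whole participant.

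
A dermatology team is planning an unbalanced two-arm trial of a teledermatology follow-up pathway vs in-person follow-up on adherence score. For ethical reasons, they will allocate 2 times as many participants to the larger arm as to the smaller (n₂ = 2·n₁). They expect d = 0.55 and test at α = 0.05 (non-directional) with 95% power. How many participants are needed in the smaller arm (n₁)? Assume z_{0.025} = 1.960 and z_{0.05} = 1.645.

With allocation ratio k = n₂/n₁ = 2, Var(x̄₁−x̄₂) = σ²(1/n₁ + 1/(k·n₁)) = σ²·(k+1)/(k·n₁).
So n₁ = (1 + 1/k)·((z_{α/2} + z_β)/d)² = 1.500 × (3.605/0.55)².
n₁ = 1.500 × 42.96 = 64.4.
Round up: n₁ = 65, giving n₂ = 2 × 65 = 130.

n₁ = 65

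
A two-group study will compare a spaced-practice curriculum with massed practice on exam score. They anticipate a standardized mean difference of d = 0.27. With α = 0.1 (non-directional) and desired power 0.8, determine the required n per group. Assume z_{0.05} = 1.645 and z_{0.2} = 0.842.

For two independent groups with equal n: n = 2·((z_{α/2} + z_β) / d)².
z_{α/2} + z_β = 1.645 + 0.842 = 2.487.
n = 2 × (2.487 / 0.27)² = 2 × 9.211² = 2 × 84.84 = 169.7.
Round up to the next whole participant.

n = 170 per group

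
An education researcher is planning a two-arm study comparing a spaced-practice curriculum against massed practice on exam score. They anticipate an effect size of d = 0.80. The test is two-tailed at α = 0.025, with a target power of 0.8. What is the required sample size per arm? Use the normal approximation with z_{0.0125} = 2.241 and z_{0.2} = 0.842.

For two independent groups with equal n: n = 2·((z_{α/2} + z_β) / d)².
z_{α/2} + z_β = 2.241 + 0.842 = 3.083.
n = 2 × (3.083 / 0.80)² = 2 × 3.854² = 2 × 14.85 = 29.7.
Round up to the next whole participant.

n = 30 per group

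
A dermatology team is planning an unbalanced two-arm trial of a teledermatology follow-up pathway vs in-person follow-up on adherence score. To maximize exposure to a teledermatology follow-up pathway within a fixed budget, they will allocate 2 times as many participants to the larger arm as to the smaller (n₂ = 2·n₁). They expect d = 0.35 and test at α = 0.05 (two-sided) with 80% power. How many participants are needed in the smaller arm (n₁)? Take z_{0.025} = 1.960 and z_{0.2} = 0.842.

n₁ = 97

With allocation ratio k = n₂/n₁ = 2, Var(x̄₁−x̄₂) = σ²(1/n₁ + 1/(k·n₁)) = σ²·(k+1)/(k·n₁).
So n₁ = (1 + 1/k)·((z_{α/2} + z_β)/d)² = 1.500 × (2.802/0.35)².
n₁ = 1.500 × 64.09 = 96.1.
Round up: n₁ = 97, giving n₂ = 2 × 97 = 194.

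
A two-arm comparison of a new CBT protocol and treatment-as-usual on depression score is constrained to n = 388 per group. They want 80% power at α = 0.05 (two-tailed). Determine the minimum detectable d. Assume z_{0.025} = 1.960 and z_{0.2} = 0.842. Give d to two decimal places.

For two independent groups of n = 388 each: d_min = (z_{α/2} + z_β)·√(2/n).
z-sum = 1.960 + 0.842 = 2.802.
d_min = 2.802 × √(2/388) = 2.802 × 0.0718 = 0.201.

d_min ≈ 0.20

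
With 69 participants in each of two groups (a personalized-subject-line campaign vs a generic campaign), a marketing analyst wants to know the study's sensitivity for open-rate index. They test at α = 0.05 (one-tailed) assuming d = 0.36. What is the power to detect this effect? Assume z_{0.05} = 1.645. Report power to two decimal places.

power ≈ 0.68

For two equal groups, power = Φ(d·√(n/2) − z_{α}).
d·√(n/2) = 0.36 × √(69/2) = 0.36 × 5.874 = 2.115.
z_β = 2.115 − 1.645 = 0.470.
Power = Φ(0.470) = 0.681.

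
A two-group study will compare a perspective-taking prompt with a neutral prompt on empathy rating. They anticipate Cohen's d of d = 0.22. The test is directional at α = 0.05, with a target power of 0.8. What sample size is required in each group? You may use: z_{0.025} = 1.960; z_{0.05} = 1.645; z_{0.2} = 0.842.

For two independent groups with equal n: n = 2·((z_{α} + z_β) / d)².
z_{α} + z_β = 1.645 + 0.842 = 2.487.
n = 2 × (2.487 / 0.22)² = 2 × 11.305² = 2 × 127.79 = 255.6.
Round up to the next whole participant.

n = 256 per group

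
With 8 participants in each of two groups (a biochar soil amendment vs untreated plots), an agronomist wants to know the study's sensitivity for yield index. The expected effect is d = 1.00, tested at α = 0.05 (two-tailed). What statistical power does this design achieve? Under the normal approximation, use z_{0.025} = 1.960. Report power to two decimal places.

For two equal groups, power = Φ(d·√(n/2) − z_{α/2}).
d·√(n/2) = 1.00 × √(8/2) = 1.00 × 2.000 = 2.000.
z_β = 2.000 − 1.960 = 0.040.
Power = Φ(0.040) = 0.516.

power ≈ 0.52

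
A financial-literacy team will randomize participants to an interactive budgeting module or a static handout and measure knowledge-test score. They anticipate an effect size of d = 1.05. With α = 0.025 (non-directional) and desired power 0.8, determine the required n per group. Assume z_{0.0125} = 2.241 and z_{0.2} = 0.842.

n = 18 per group

For two independent groups with equal n: n = 2·((z_{α/2} + z_β) / d)².
z_{α/2} + z_β = 2.241 + 0.842 = 3.083.
n = 2 × (3.083 / 1.05)² = 2 × 2.936² = 2 × 8.62 = 17.2.
Round up to the next whole participant.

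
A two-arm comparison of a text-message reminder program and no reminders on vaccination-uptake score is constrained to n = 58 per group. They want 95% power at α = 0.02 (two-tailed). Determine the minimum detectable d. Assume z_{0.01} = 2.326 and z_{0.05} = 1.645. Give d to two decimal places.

d_min ≈ 0.74

For two independent groups of n = 58 each: d_min = (z_{α/2} + z_β)·√(2/n).
z-sum = 2.326 + 1.645 = 3.971.
d_min = 3.971 × √(2/58) = 3.971 × 0.1857 = 0.737.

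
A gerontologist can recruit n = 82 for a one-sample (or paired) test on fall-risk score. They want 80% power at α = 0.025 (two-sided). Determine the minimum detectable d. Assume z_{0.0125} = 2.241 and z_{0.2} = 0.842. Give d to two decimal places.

d_min ≈ 0.34

For a single sample (or paired design) of n = 82: d_min = (z_{α/2} + z_β)/√n.
z-sum = 2.241 + 0.842 = 3.083.
d_min = 3.083 / √82 = 3.083 / 9.055 = 0.340.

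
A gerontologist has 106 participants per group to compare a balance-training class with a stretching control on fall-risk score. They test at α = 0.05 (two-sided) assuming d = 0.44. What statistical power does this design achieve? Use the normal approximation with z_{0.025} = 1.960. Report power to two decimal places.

power ≈ 0.89

For two equal groups, power = Φ(d·√(n/2) − z_{α/2}).
d·√(n/2) = 0.44 × √(106/2) = 0.44 × 7.280 = 3.203.
z_β = 3.203 − 1.960 = 1.243.
Power = Φ(1.243) = 0.893.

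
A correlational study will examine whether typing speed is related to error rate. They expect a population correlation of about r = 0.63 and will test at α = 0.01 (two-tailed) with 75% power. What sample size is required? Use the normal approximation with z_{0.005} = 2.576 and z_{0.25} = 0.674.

Fisher's z: C = ½·ln((1+r)/(1−r)) = ½·ln(4.4054) = 0.7414.
n = ((z_{α/2} + z_β)/C)² + 3.
(2.576 + 0.674) / 0.7414 = 3.250 / 0.7414 = 4.384.
n = 4.384² + 3 = 19.22 + 3 = 22.2.
Round up.

n = 23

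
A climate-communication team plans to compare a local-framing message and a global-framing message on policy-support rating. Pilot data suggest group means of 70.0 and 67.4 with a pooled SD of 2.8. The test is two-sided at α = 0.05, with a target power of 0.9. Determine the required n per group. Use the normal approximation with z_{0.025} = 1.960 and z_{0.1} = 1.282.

Cohen's d = |M₁ − M₂| / SD_pooled = |70.0 − 67.4| / 2.8 = 2.6 / 2.8 = 0.929.
For two independent groups with equal n: n = 2·((z_{α/2} + z_β) / d)².
z_{α/2} + z_β = 1.960 + 1.282 = 3.242.
n = 2 × (3.242 / 0.929)² = 2 × 3.490² = 2 × 12.18 = 24.4.
Round up to the next whole participant.

n = 25 per group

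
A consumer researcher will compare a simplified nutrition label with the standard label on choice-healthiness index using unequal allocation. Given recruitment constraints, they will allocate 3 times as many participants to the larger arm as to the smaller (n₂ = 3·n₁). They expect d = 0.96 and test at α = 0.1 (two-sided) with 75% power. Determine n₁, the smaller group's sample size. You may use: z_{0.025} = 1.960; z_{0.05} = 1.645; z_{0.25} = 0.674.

n₁ = 8

With allocation ratio k = n₂/n₁ = 3, Var(x̄₁−x̄₂) = σ²(1/n₁ + 1/(k·n₁)) = σ²·(k+1)/(k·n₁).
So n₁ = (1 + 1/k)·((z_{α/2} + z_β)/d)² = 1.333 × (2.319/0.96)².
n₁ = 1.333 × 5.84 = 7.8.
Round up: n₁ = 8, giving n₂ = 3 × 8 = 24.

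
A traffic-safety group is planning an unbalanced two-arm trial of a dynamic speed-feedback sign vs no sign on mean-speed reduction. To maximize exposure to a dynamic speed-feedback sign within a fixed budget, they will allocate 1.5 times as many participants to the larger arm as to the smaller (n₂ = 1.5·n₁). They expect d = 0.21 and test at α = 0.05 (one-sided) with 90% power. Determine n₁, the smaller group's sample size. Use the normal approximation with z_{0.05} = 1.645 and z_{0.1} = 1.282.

n₁ = 324

With allocation ratio k = n₂/n₁ = 1.5, Var(x̄₁−x̄₂) = σ²(1/n₁ + 1/(k·n₁)) = σ²·(k+1)/(k·n₁).
So n₁ = (1 + 1/k)·((z_{α} + z_β)/d)² = 1.667 × (2.927/0.21)².
n₁ = 1.667 × 194.27 = 323.8.
Round up: n₁ = 324, giving n₂ = 1.5 × 324 = 486.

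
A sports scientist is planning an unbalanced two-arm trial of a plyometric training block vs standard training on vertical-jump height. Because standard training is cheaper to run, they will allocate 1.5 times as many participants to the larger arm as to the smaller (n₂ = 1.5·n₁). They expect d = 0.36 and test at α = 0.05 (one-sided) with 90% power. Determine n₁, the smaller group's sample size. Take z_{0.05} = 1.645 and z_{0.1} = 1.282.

With allocation ratio k = n₂/n₁ = 1.5, Var(x̄₁−x̄₂) = σ²(1/n₁ + 1/(k·n₁)) = σ²·(k+1)/(k·n₁).
So n₁ = (1 + 1/k)·((z_{α} + z_β)/d)² = 1.667 × (2.927/0.36)².
n₁ = 1.667 × 66.11 = 110.2.
Round up: n₁ = 111, giving n₂ = ⌈1.5 × 111⌉ = ⌈166.5⌉ = 167.

n₁ = 111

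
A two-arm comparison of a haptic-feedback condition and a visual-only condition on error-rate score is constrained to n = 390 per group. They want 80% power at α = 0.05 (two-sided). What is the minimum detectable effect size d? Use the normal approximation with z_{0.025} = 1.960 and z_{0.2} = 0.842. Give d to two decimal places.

d_min ≈ 0.20

For two independent groups of n = 390 each: d_min = (z_{α/2} + z_β)·√(2/n).
z-sum = 1.960 + 0.842 = 2.802.
d_min = 2.802 × √(2/390) = 2.802 × 0.0716 = 0.201.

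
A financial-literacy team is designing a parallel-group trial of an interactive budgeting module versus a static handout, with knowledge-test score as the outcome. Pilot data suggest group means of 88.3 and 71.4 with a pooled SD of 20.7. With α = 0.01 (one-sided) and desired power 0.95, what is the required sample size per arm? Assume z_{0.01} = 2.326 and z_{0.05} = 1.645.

Cohen's d = |M₁ − M₂| / SD_pooled = |88.3 − 71.4| / 20.7 = 16.9 / 20.7 = 0.816.
For two independent groups with equal n: n = 2·((z_{α} + z_β) / d)².
z_{α} + z_β = 2.326 + 1.645 = 3.971.
n = 2 × (3.971 / 0.816)² = 2 × 4.866² = 2 × 23.68 = 47.4.
Round up to the next whole participant.

n = 48 per group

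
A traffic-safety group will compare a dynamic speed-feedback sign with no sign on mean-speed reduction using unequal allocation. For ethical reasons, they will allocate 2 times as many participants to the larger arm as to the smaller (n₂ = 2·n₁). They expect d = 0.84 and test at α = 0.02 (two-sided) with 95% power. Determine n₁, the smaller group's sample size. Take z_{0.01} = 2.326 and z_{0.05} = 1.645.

n₁ = 34

With allocation ratio k = n₂/n₁ = 2, Var(x̄₁−x̄₂) = σ²(1/n₁ + 1/(k·n₁)) = σ²·(k+1)/(k·n₁).
So n₁ = (1 + 1/k)·((z_{α/2} + z_β)/d)² = 1.500 × (3.971/0.84)².
n₁ = 1.500 × 22.35 = 33.5.
Round up: n₁ = 34, giving n₂ = 2 × 34 = 68.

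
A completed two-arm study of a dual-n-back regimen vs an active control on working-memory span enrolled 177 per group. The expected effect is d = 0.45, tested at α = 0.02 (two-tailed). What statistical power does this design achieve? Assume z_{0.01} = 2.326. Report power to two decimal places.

For two equal groups, power = Φ(d·√(n/2) − z_{α/2}).
d·√(n/2) = 0.45 × √(177/2) = 0.45 × 9.407 = 4.233.
z_β = 4.233 − 2.326 = 1.907.
Power = Φ(1.907) = 0.972.

power ≈ 0.97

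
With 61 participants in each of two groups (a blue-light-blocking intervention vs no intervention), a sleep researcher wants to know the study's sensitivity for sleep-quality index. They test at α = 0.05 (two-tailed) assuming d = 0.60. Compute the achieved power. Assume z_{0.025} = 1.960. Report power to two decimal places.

For two equal groups, power = Φ(d·√(n/2) − z_{α/2}).
d·√(n/2) = 0.60 × √(61/2) = 0.60 × 5.523 = 3.314.
z_β = 3.314 − 1.960 = 1.354.
Power = Φ(1.354) = 0.912.

power ≈ 0.91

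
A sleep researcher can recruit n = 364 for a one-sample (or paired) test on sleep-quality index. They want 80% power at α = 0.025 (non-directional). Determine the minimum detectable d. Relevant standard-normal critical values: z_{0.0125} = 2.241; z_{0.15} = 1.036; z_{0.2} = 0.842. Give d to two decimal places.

For a single sample (or paired design) of n = 364: d_min = (z_{α/2} + z_β)/√n.
z-sum = 2.241 + 0.842 = 3.083.
d_min = 3.083 / √364 = 3.083 / 19.079 = 0.162.

d_min ≈ 0.16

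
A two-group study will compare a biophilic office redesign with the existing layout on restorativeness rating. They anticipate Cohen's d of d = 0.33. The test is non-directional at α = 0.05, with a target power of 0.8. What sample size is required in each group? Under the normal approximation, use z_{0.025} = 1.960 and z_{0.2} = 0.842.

n = 145 per group

For two independent groups with equal n: n = 2·((z_{α/2} + z_β) / d)².
z_{α/2} + z_β = 1.960 + 0.842 = 2.802.
n = 2 × (2.802 / 0.33)² = 2 × 8.491² = 2 × 72.10 = 144.2.
Round up to the next whole participant.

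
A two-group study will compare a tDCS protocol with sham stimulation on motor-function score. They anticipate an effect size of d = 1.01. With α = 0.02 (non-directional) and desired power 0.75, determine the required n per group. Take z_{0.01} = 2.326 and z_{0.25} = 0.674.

n = 18 per group

For two independent groups with equal n: n = 2·((z_{α/2} + z_β) / d)².
z_{α/2} + z_β = 2.326 + 0.674 = 3.000.
n = 2 × (3.000 / 1.01)² = 2 × 2.970² = 2 × 8.82 = 17.6.
Round up to the next whole participant.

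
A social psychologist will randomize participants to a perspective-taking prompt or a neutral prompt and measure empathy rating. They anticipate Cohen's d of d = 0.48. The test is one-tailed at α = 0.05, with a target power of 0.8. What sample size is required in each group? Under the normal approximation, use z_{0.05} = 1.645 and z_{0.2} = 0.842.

For two independent groups with equal n: n = 2·((z_{α} + z_β) / d)².
z_{α} + z_β = 1.645 + 0.842 = 2.487.
n = 2 × (2.487 / 0.48)² = 2 × 5.181² = 2 × 26.85 = 53.7.
Round up to the next whole participant.

n = 54 per group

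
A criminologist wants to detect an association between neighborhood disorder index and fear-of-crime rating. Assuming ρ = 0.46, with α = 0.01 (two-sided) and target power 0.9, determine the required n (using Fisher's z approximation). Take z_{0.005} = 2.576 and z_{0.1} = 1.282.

Fisher's z: C = ½·ln((1+r)/(1−r)) = ½·ln(2.7037) = 0.4973.
n = ((z_{α/2} + z_β)/C)² + 3.
(2.576 + 1.282) / 0.4973 = 3.858 / 0.4973 = 7.758.
n = 7.758² + 3 = 60.18 + 3 = 63.2.
Round up.

n = 64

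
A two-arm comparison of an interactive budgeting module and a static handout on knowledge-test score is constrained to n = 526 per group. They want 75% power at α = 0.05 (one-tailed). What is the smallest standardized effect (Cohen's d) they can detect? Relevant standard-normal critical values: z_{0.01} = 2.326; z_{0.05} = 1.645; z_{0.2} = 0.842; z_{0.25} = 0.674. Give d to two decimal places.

For two independent groups of n = 526 each: d_min = (z_{α} + z_β)·√(2/n).
z-sum = 1.645 + 0.674 = 2.319.
d_min = 2.319 × √(2/526) = 2.319 × 0.0617 = 0.143.

d_min ≈ 0.14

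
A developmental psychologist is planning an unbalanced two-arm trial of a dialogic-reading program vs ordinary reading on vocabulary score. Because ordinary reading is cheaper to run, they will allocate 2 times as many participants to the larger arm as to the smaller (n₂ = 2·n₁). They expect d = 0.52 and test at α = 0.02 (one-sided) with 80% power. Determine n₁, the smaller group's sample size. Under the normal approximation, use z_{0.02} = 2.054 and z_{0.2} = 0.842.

With allocation ratio k = n₂/n₁ = 2, Var(x̄₁−x̄₂) = σ²(1/n₁ + 1/(k·n₁)) = σ²·(k+1)/(k·n₁).
So n₁ = (1 + 1/k)·((z_{α} + z_β)/d)² = 1.500 × (2.896/0.52)².
n₁ = 1.500 × 31.02 = 46.5.
Round up: n₁ = 47, giving n₂ = 2 × 47 = 94.

n₁ = 47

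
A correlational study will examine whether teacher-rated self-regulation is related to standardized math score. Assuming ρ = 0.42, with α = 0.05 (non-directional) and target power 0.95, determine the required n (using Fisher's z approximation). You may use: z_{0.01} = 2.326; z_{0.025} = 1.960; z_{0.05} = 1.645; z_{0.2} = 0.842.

Fisher's z: C = ½·ln((1+r)/(1−r)) = ½·ln(2.4483) = 0.4477.
n = ((z_{α/2} + z_β)/C)² + 3.
(1.960 + 1.645) / 0.4477 = 3.605 / 0.4477 = 8.052.
n = 8.052² + 3 = 64.84 + 3 = 67.8.
Round up.

n = 68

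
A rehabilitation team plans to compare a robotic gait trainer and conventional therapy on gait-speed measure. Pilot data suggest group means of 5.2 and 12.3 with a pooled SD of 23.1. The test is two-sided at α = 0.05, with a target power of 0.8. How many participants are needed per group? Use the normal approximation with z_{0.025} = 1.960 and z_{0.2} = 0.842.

n = 167 per group

Cohen's d = |M₁ − M₂| / SD_pooled = |5.2 − 12.3| / 23.1 = 7.1 / 23.1 = 0.307.
For two independent groups with equal n: n = 2·((z_{α/2} + z_β) / d)².
z_{α/2} + z_β = 1.960 + 0.842 = 2.802.
n = 2 × (2.802 / 0.307)² = 2 × 9.127² = 2 × 83.30 = 166.6.
Round up to the next whole participant.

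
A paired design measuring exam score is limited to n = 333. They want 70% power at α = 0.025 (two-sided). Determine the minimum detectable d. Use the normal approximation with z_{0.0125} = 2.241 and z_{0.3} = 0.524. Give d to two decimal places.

For a single sample (or paired design) of n = 333: d_min = (z_{α/2} + z_β)/√n.
z-sum = 2.241 + 0.524 = 2.765.
d_min = 2.765 / √333 = 2.765 / 18.248 = 0.152.

d_min ≈ 0.15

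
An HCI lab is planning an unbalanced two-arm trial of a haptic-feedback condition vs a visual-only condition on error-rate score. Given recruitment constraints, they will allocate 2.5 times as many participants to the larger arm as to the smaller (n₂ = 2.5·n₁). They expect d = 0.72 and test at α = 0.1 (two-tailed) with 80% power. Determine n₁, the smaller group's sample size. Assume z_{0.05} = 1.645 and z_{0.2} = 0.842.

With allocation ratio k = n₂/n₁ = 2.5, Var(x̄₁−x̄₂) = σ²(1/n₁ + 1/(k·n₁)) = σ²·(k+1)/(k·n₁).
So n₁ = (1 + 1/k)·((z_{α/2} + z_β)/d)² = 1.400 × (2.487/0.72)².
n₁ = 1.400 × 11.93 = 16.7.
Round up: n₁ = 17, giving n₂ = ⌈2.5 × 17⌉ = ⌈42.5⌉ = 43.

n₁ = 17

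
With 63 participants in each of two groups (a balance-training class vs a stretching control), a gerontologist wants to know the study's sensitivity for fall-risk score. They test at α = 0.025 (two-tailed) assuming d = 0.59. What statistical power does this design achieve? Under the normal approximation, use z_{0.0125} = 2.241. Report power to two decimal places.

power ≈ 0.86

For two equal groups, power = Φ(d·√(n/2) − z_{α/2}).
d·√(n/2) = 0.59 × √(63/2) = 0.59 × 5.612 = 3.311.
z_β = 3.311 − 2.241 = 1.070.
Power = Φ(1.070) = 0.858.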